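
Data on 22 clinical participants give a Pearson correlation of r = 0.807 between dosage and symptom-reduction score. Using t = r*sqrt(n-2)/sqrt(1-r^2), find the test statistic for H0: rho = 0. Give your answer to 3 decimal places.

6.111

t = r·√(n−2) / √(1−r²) with r = 0.807, n = 22
  = 0.807·√20 / √(1 − 0.651249)
  = 0.807·4.472136 / 0.590551
  = 3.609014 / 0.590551 = 6.111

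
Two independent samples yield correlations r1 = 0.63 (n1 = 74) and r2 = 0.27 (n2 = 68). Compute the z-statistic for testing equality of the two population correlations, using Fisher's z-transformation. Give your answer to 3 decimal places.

Fisher z-transforms: z1 = atanh(0.63) = 0.741416, z2 = atanh(0.27) = 0.276864; difference d = 0.464552
Var(d) = 1/71 + 1/65 = 0.0140845 + 0.0153846 = 0.0294691
z = d/√Var(d) = 0.464552 / √0.0294691 = 0.464552 / 0.171666 = 2.706

2.706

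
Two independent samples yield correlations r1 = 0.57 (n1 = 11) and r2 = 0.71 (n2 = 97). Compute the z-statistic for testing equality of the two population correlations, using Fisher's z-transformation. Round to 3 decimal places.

Fisher z-transforms: z1 = atanh(0.57) = 0.647523, z2 = atanh(0.71) = 0.887184; difference d = -0.239661
Var(d) = 1/8 + 1/94 = 0.1250000 + 0.0106383 = 0.1356383
z = d/√Var(d) = -0.239661 / √0.1356383 = -0.239661 / 0.368291 = -0.651

-0.651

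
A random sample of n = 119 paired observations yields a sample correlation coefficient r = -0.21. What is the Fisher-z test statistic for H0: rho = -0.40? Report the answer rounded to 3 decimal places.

2.267

z_r = atanh(-0.21) = -0.213171,  z_0 = atanh(-0.40) = -0.423649
SE = 1/√(n−3) = 1/√116 = 0.092848
z = (z_r − z_0)/SE = (-0.213171 − (-0.423649)) / 0.092848 = 0.210478 / 0.092848 = 2.267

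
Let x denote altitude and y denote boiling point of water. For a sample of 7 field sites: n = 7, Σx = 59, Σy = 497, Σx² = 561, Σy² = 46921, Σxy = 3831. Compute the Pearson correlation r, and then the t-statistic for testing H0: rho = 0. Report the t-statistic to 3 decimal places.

-1.022

S_xy = nΣxy − ΣxΣy = 7·3831 − 59·497 = 26817 − 29323 = -2506
S_xx = nΣx² − (Σx)² = 7·561 − 59² = 3927 − 3481 = 446
S_yy = nΣy² − (Σy)² = 7·46921 − 497² = 328447 − 247009 = 81438
r = S_xy / √(S_xx·S_yy) = -2506 / √(446·81438) = -2506 / √36321348 = -2506 / 6026.7195 = -0.4158
t = r·√(n−2)/√(1−r²) = -0.4158·√5 / √(1−0.172890) = -0.929757 / 0.909456 = -1.022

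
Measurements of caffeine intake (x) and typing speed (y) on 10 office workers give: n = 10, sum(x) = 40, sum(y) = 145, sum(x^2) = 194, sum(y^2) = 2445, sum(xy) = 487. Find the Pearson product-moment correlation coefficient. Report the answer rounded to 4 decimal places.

Numerator: nΣxy − (Σx)(Σy) = 10·487 − (40)(145) = -930
Denominator: √[(nΣx²−(Σx)²)(nΣy²−(Σy)²)]
  nΣx²−(Σx)² = 10·194 − 1600 = 340;  nΣy²−(Σy)² = 10·2445 − 21025 = 3425
  √(340·3425) = √1164500 = 1079.1200
r = -930 / 1079.1200 = -0.8618

-0.8618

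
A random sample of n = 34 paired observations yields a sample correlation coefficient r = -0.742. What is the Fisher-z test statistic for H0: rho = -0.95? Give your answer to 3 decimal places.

Fisher z: atanh(-0.742) = -0.954915, atanh(-0.95) = -1.831781
z = (z_r − z_0)·√(n−3) = (-0.954915 − (-1.831781))·√31 = 0.876866 · 5.567764 = 4.882

4.882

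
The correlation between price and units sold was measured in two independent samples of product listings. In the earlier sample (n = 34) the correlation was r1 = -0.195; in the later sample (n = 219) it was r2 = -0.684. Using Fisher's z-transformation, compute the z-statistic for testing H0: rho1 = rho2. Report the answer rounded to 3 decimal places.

3.327

z1 = atanh(-0.195) = -0.197530,  z2 = atanh(-0.684) = -0.836592
SE = √(1/(n1−3) + 1/(n2−3)) = √(1/31 + 1/216) = √(0.0322581 + 0.0046296) = √0.0368877 = 0.192062
z = (z1 − z2)/SE = (-0.197530 − (-0.836592)) / 0.192062 = 0.639062 / 0.192062 = 3.327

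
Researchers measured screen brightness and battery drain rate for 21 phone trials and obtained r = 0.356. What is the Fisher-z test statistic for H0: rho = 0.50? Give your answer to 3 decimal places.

Fisher z: atanh(0.356) = 0.372298, atanh(0.50) = 0.549306
z = (z_r − z_0)·√(n−3) = (0.372298 − 0.549306)·√18 = -0.177008 · 4.242641 = -0.751

-0.751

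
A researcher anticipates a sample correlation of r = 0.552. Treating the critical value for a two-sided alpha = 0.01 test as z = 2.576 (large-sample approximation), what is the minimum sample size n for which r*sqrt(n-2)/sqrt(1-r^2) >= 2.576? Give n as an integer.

Need r·√(n−2)/√(1−r²) ≥ 2.576
√(n−2) ≥ 2.576·√(1−0.304704) / 0.552 = 2.576·0.833844 / 0.552 = 3.8913
n−2 ≥ 15.1422  ⇒  n ≥ 17.1422
Smallest integer n = 18

18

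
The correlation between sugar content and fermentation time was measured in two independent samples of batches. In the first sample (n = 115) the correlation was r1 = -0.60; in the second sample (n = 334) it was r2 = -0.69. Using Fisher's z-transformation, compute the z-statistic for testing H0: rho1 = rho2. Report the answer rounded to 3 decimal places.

Fisher z-transforms: z1 = atanh(-0.60) = -0.693147, z2 = atanh(-0.69) = -0.847956; difference d = 0.154809
Var(d) = 1/112 + 1/331 = 0.0089286 + 0.0030211 = 0.0119497
z = d/√Var(d) = 0.154809 / √0.0119497 = 0.154809 / 0.109315 = 1.416

1.416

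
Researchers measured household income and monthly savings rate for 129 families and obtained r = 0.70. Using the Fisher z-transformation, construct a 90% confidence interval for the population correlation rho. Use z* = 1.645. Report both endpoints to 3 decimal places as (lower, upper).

(0.617, 0.767)

Fisher z: z_r = atanh(r) = ½·ln((1+0.70)/(1−0.70)) = 0.867301
SE(z) = 1/√(n−3) = 1/√126 = 0.089087
90% ⇒ z* = 1.645; margin = 1.645·0.089087 = 0.146548
CI on z-scale: (0.720753, 1.013849)
Back-transform: tanh(0.720753) = 0.617376, tanh(1.013849) = 0.767349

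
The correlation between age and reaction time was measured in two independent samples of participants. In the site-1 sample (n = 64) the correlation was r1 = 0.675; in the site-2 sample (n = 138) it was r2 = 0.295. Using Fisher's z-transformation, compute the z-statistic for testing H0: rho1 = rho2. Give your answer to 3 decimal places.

z1 = atanh(0.675) = 0.819872,  z2 = atanh(0.295) = 0.304034
SE = √(1/(n1−3) + 1/(n2−3)) = √(1/61 + 1/135) = √(0.0163934 + 0.0074074) = √0.0238008 = 0.154275
z = (z1 − z2)/SE = (0.819872 − 0.304034) / 0.154275 = 0.515838 / 0.154275 = 3.344

3.344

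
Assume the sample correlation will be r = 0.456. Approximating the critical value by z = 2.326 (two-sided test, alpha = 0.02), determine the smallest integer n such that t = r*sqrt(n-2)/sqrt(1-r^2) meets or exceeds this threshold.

23

Need r·√(n−2)/√(1−r²) ≥ 2.326
√(n−2) ≥ 2.326·√(1−0.207936) / 0.456 = 2.326·0.889980 / 0.456 = 4.5397
n−2 ≥ 20.6089  ⇒  n ≥ 22.6089
Smallest integer n = 23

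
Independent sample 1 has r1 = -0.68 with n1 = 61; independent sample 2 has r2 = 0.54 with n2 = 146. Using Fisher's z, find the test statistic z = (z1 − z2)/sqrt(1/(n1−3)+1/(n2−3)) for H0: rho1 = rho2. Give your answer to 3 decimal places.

-9.207

Fisher z-transforms: z1 = atanh(-0.68) = -0.829114, z2 = atanh(0.54) = 0.604156; difference d = -1.433270
Var(d) = 1/58 + 1/143 = 0.0172414 + 0.0069930 = 0.0242344
z = d/√Var(d) = -1.433270 / √0.0242344 = -1.433270 / 0.155674 = -9.207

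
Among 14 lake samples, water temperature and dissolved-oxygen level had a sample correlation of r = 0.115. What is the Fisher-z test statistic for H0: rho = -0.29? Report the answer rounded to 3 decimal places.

z_r = atanh(0.115) = 0.115511,  z_0 = atanh(-0.29) = -0.298566
SE = 1/√(n−3) = 1/√11 = 0.301511
z = (z_r − z_0)/SE = (0.115511 − (-0.298566)) / 0.301511 = 0.414077 / 0.301511 = 1.373

1.373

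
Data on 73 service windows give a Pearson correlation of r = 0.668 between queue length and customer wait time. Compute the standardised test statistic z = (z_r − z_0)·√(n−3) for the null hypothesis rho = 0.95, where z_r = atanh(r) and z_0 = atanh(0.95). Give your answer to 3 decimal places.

Fisher z: atanh(0.668) = 0.807123, atanh(0.95) = 1.831781
z = (z_r − z_0)·√(n−3) = (0.807123 − 1.831781)·√70 = -1.024658 · 8.366600 = -8.573

-8.573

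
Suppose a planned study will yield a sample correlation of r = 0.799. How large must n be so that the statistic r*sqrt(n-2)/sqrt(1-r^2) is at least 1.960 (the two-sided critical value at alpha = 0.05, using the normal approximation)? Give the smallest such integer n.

5

r√(n−2)/√(1−r²) ≥ 1.960  ⇔  n−2 ≥ (1.960)²·(1−r²)/r²
(1−r²)/r² = (1−0.638401)/0.638401 = 0.5664
n ≥ 2 + 3.8416·0.5664 = 2 + 2.1759 = 4.1759
⌈4.1759⌉ = 5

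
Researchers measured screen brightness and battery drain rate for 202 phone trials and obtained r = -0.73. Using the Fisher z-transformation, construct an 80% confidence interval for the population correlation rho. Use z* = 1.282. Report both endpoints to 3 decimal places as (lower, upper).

Fisher z: z_r = atanh(r) = ½·ln((1+(-0.73))/(1−(-0.73))) = -0.928727
SE(z) = 1/√(n−3) = 1/√199 = 0.070888
80% ⇒ z* = 1.282; margin = 1.282·0.070888 = 0.090878
CI on z-scale: (-1.019605, -0.837849)
Back-transform: tanh(-1.019605) = -0.769706, tanh(-0.837849) = -0.684668

(-0.770, -0.685)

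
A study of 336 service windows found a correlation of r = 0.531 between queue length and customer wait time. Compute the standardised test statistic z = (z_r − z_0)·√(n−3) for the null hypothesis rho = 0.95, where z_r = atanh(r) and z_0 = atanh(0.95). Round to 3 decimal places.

z_r = atanh(0.531) = 0.591537,  z_0 = atanh(0.95) = 1.831781
SE = 1/√(n−3) = 1/√333 = 0.054800
z = (z_r − z_0)/SE = (0.591537 − 1.831781) / 0.054800 = -1.240244 / 0.054800 = -22.632

-22.632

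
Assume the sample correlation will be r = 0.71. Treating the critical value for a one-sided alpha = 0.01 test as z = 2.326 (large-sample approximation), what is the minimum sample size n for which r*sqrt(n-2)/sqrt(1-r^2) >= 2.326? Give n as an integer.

r√(n−2)/√(1−r²) ≥ 2.326  ⇔  n−2 ≥ (2.326)²·(1−r²)/r²
(1−r²)/r² = (1−0.5041)/0.5041 = 0.9837
n ≥ 2 + 5.410276·0.9837 = 2 + 5.3221 = 7.3221
⌈7.3221⌉ = 8

8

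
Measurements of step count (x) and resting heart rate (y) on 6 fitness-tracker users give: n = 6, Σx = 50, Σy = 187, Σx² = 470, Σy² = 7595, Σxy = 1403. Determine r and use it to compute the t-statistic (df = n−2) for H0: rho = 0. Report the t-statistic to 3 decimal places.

-1.173

S_xy = nΣxy − ΣxΣy = 6·1403 − 50·187 = 8418 − 9350 = -932
S_xx = nΣx² − (Σx)² = 6·470 − 50² = 2820 − 2500 = 320
S_yy = nΣy² − (Σy)² = 6·7595 − 187² = 45570 − 34969 = 10601
r = S_xy / √(S_xx·S_yy) = -932 / √(320·10601) = -932 / √3392320 = -932 / 1841.8252 = -0.5060
t = r·√(n−2)/√(1−r²) = -0.5060·√4 / √(1−0.256036) = -1.012000 / 0.862533 = -1.173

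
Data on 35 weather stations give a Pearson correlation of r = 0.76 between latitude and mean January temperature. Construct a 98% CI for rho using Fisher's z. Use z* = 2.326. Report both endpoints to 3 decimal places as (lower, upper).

z_r = atanh(0.76) = 0.996215;  SE = 1/√(n−3) = 1/√32 = 0.176777
z-limits: 0.996215 ± 2.326·0.176777 = 0.996215 ± 0.411183 = [0.585032, 1.407398]
ρ-limits: (tanh 0.585032, tanh 1.407398) = (0.526, 0.887)

(0.526, 0.887)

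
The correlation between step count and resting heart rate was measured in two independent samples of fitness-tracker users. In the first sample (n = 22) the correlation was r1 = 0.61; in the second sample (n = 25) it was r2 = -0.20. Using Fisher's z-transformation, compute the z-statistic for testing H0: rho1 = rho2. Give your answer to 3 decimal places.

2.911

Fisher z-transforms: z1 = atanh(0.61) = 0.708921, z2 = atanh(-0.20) = -0.202733; difference d = 0.911654
Var(d) = 1/19 + 1/22 = 0.0526316 + 0.0454545 = 0.0980861
z = d/√Var(d) = 0.911654 / √0.0980861 = 0.911654 / 0.313187 = 2.911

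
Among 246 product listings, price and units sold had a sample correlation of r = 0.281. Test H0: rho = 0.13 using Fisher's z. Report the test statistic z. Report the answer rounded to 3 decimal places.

Fisher z: atanh(0.281) = 0.288767, atanh(0.13) = 0.130740
z = (z_r − z_0)·√(n−3) = (0.288767 − 0.130740)·√243 = 0.158027 · 15.588457 = 2.463

2.463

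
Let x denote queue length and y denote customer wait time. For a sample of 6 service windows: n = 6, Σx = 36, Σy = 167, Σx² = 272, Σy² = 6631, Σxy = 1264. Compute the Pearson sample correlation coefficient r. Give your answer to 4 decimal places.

S_xy = nΣxy − ΣxΣy = 6·1264 − 36·167 = 7584 − 6012 = 1572
S_xx = nΣx² − (Σx)² = 6·272 − 36² = 1632 − 1296 = 336
S_yy = nΣy² − (Σy)² = 6·6631 − 167² = 39786 − 27889 = 11897
r = S_xy / √(S_xx·S_yy) = 1572 / √(336·11897) = 1572 / √3997392 = 1572 / 1999.3479 = 0.7863

0.7863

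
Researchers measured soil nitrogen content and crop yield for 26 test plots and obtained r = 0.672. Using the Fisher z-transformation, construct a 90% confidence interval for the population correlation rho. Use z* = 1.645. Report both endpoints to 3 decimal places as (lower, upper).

Fisher z: z_r = atanh(r) = ½·ln((1+0.672)/(1−0.672)) = 0.814381
SE(z) = 1/√(n−3) = 1/√23 = 0.208514
90% ⇒ z* = 1.645; margin = 1.645·0.208514 = 0.343006
CI on z-scale: (0.471375, 1.157387)
Back-transform: tanh(0.471375) = 0.439310, tanh(1.157387) = 0.820186

(0.439, 0.820)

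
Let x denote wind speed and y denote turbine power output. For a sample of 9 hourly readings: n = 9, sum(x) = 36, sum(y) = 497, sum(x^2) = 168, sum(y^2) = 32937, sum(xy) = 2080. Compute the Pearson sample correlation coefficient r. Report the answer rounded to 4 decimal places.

Numerator: nΣxy − (Σx)(Σy) = 9·2080 − (36)(497) = 828
Denominator: √[(nΣx²−(Σx)²)(nΣy²−(Σy)²)]
  nΣx²−(Σx)² = 9·168 − 1296 = 216;  nΣy²−(Σy)² = 9·32937 − 247009 = 49424
  √(216·49424) = √10675584 = 3267.3512
r = 828 / 3267.3512 = 0.2534

0.2534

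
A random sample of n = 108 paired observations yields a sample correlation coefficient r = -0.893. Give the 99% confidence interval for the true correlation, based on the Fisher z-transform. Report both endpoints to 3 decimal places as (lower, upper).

(-0.934, -0.829)

Fisher z: z_r = atanh(r) = ½·ln((1+(-0.893))/(1−(-0.893))) = -1.436545
SE(z) = 1/√(n−3) = 1/√105 = 0.097590
99% ⇒ z* = 2.576; margin = 2.576·0.097590 = 0.251392
CI on z-scale: (-1.687937, -1.185153)
Back-transform: tanh(-1.687937) = -0.933884, tanh(-1.185153) = -0.829070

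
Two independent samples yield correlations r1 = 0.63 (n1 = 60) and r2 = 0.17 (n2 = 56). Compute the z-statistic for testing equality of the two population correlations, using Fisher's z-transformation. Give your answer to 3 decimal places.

Fisher z-transforms: z1 = atanh(0.63) = 0.741416, z2 = atanh(0.17) = 0.171667; difference d = 0.569749
Var(d) = 1/57 + 1/53 = 0.0175439 + 0.0188679 = 0.0364118
z = d/√Var(d) = 0.569749 / √0.0364118 = 0.569749 / 0.190819 = 2.986

2.986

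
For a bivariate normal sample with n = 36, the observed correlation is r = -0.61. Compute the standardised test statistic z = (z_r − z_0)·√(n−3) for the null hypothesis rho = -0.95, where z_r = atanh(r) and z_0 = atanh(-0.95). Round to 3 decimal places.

6.450

z_r = atanh(-0.61) = -0.708921,  z_0 = atanh(-0.95) = -1.831781
SE = 1/√(n−3) = 1/√33 = 0.174078
z = (z_r − z_0)/SE = (-0.708921 − (-1.831781)) / 0.174078 = 1.122860 / 0.174078 = 6.450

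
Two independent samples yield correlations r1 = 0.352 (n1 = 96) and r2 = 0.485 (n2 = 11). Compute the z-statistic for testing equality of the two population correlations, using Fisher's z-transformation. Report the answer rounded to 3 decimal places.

Fisher z-transforms: z1 = atanh(0.352) = 0.367725, z2 = atanh(0.485) = 0.529502; difference d = -0.161777
Var(d) = 1/93 + 1/8 = 0.0107527 + 0.1250000 = 0.1357527
z = d/√Var(d) = -0.161777 / √0.1357527 = -0.161777 / 0.368446 = -0.439

-0.439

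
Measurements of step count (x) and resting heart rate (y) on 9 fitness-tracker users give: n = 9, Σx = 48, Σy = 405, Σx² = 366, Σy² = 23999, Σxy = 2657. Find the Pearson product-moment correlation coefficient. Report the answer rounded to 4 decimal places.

0.6236

S_xy = nΣxy − ΣxΣy = 9·2657 − 48·405 = 23913 − 19440 = 4473
S_xx = nΣx² − (Σx)² = 9·366 − 48² = 3294 − 2304 = 990
S_yy = nΣy² − (Σy)² = 9·23999 − 405² = 215991 − 164025 = 51966
r = S_xy / √(S_xx·S_yy) = 4473 / √(990·51966) = 4473 / √51446340 = 4473 / 7172.6104 = 0.6236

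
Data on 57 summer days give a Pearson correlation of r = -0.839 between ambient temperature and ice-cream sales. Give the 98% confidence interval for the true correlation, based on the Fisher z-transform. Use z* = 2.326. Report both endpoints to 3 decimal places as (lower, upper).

Fisher z: z_r = atanh(r) = ½·ln((1+(-0.839))/(1−(-0.839))) = -1.217786
SE(z) = 1/√(n−3) = 1/√54 = 0.136083
98% ⇒ z* = 2.326; margin = 2.326·0.136083 = 0.316529
CI on z-scale: (-1.534315, -0.901257)
Back-transform: tanh(-1.534315) = -0.911160, tanh(-0.901257) = -0.716909

(-0.911, -0.717)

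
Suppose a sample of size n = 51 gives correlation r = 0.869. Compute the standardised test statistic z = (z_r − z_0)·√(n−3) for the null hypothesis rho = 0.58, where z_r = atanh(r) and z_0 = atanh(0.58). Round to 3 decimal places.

4.618

z_r = atanh(0.869) = 1.328981,  z_0 = atanh(0.58) = 0.662463
SE = 1/√(n−3) = 1/√48 = 0.144338
z = (z_r − z_0)/SE = (1.328981 − 0.662463) / 0.144338 = 0.666518 / 0.144338 = 4.618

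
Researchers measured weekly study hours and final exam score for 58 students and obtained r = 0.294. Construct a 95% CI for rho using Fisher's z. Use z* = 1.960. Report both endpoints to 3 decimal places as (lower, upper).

Fisher z: z_r = atanh(r) = ½·ln((1+0.294)/(1−0.294)) = 0.302939
SE(z) = 1/√(n−3) = 1/√55 = 0.134840
95% ⇒ z* = 1.960; margin = 1.960·0.134840 = 0.264286
CI on z-scale: (0.038653, 0.567225)
Back-transform: tanh(0.038653) = 0.038634, tanh(0.567225) = 0.513318

(0.039, 0.513)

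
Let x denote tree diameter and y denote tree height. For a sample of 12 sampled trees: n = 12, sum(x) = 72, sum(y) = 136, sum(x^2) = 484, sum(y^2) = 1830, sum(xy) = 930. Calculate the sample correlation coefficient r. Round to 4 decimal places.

0.9305

Numerator: nΣxy − (Σx)(Σy) = 12·930 − (72)(136) = 1368
Denominator: √[(nΣx²−(Σx)²)(nΣy²−(Σy)²)]
  nΣx²−(Σx)² = 12·484 − 5184 = 624;  nΣy²−(Σy)² = 12·1830 − 18496 = 3464
  √(624·3464) = √2161536 = 1470.2163
r = 1368 / 1470.2163 = 0.9305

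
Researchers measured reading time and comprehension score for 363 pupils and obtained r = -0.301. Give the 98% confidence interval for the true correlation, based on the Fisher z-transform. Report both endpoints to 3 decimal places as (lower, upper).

(-0.408, -0.186)

z_r = atanh(-0.301) = -0.310619;  SE = 1/√(n−3) = 1/√360 = 0.052705
z-limits: -0.310619 ± 2.326·0.052705 = -0.310619 ± 0.122592 = [-0.433211, -0.188027]
ρ-limits: (tanh -0.433211, tanh -0.188027) = (-0.408, -0.186)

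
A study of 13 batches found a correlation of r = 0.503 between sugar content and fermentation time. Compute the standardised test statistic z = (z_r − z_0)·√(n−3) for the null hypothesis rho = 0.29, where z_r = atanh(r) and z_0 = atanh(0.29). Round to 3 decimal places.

z_r = atanh(0.503) = 0.553314,  z_0 = atanh(0.29) = 0.298566
SE = 1/√(n−3) = 1/√10 = 0.316228
z = (z_r − z_0)/SE = (0.553314 − 0.298566) / 0.316228 = 0.254748 / 0.316228 = 0.806

0.806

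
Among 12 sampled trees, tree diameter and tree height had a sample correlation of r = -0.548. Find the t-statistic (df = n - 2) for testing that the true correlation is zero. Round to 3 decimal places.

t = r·√(n−2) / √(1−r²) with r = -0.548, n = 12
  = -0.548·√10 / √(1 − 0.300304)
  = -0.548·3.162278 / 0.836478
  = -1.732928 / 0.836478 = -2.072

-2.072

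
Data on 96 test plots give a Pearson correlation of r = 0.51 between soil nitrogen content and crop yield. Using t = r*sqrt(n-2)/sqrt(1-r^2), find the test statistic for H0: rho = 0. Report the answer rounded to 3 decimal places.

5.748

t = r·√(n−2) / √(1−r²) with r = 0.51, n = 96
  = 0.51·√94 / √(1 − 0.2601)
  = 0.51·9.695360 / 0.860174
  = 4.944634 / 0.860174 = 5.748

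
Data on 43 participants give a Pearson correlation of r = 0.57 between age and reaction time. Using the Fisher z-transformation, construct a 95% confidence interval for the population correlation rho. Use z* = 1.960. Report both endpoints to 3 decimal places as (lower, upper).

Fisher z: z_r = atanh(r) = ½·ln((1+0.57)/(1−0.57)) = 0.647523
SE(z) = 1/√(n−3) = 1/√40 = 0.158114
95% ⇒ z* = 1.960; margin = 1.960·0.158114 = 0.309903
CI on z-scale: (0.337620, 0.957426)
Back-transform: tanh(0.337620) = 0.325351, tanh(0.957426) = 0.743127

(0.325, 0.743)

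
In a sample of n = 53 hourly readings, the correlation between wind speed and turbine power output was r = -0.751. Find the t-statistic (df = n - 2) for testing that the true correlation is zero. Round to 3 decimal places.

-8.122

1 − r² = 1 − 0.564001 = 0.435999;  √(1−r²) = 0.660302
√(n−2) = √51 = 7.141428
t = r·√(n−2)/√(1−r²) = -0.751 · 7.141428 / 0.660302 = -8.122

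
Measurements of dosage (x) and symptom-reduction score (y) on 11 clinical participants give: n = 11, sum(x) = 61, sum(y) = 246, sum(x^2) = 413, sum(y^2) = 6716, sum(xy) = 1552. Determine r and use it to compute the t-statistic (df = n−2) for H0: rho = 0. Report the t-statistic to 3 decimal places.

2.392

Numerator: nΣxy − (Σx)(Σy) = 11·1552 − (61)(246) = 2066
Denominator: √[(nΣx²−(Σx)²)(nΣy²−(Σy)²)]
  nΣx²−(Σx)² = 11·413 − 3721 = 822;  nΣy²−(Σy)² = 11·6716 − 60516 = 13360
  √(822·13360) = √10981920 = 3313.8980
r = 2066 / 3313.8980 = 0.6234
t = r·√(n−2)/√(1−r²) = 0.6234·√9 / √(1−0.388628) = 1.870200 / 0.781903 = 2.392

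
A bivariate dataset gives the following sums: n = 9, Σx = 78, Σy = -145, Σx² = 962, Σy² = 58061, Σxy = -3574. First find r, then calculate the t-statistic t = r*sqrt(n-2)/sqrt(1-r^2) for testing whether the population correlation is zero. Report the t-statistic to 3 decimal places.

Numerator: nΣxy − (Σx)(Σy) = 9·(-3574) − (78)(-145) = -20856
Denominator: √[(nΣx²−(Σx)²)(nΣy²−(Σy)²)]
  nΣx²−(Σx)² = 9·962 − 6084 = 2574;  nΣy²−(Σy)² = 9·58061 − 21025 = 501524
  √(2574·501524) = √1290922776 = 35929.4138
r = -20856 / 35929.4138 = -0.5805
t = r·√(n−2)/√(1−r²) = -0.5805·√7 / √(1−0.336980) = -1.535859 / 0.814260 = -1.886

-1.886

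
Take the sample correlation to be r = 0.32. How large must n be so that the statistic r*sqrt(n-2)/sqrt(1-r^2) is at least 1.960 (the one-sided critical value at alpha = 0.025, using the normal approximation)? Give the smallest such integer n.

Need r·√(n−2)/√(1−r²) ≥ 1.960
√(n−2) ≥ 1.960·√(1−0.1024) / 0.32 = 1.960·0.947418 / 0.32 = 5.8029
n−2 ≥ 33.6736  ⇒  n ≥ 35.6736
Smallest integer n = 36

36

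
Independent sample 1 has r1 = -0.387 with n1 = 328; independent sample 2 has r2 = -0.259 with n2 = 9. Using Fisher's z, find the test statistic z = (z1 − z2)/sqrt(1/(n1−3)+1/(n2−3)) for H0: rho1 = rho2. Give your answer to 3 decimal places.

-0.348

z1 = atanh(-0.387) = -0.408267,  z2 = atanh(-0.259) = -0.265036
SE = √(1/(n1−3) + 1/(n2−3)) = √(1/325 + 1/6) = √(0.0030769 + 0.1666667) = √0.1697436 = 0.412000
z = (z1 − z2)/SE = (-0.408267 − (-0.265036)) / 0.412000 = -0.143231 / 0.412000 = -0.348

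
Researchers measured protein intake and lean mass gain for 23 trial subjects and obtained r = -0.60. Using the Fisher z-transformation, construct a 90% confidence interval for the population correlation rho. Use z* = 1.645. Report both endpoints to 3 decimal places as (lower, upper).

(-0.786, -0.314)

z_r = atanh(-0.60) = -0.693147;  SE = 1/√(n−3) = 1/√20 = 0.223607
z-limits: -0.693147 ± 1.645·0.223607 = -0.693147 ± 0.367834 = [-1.060981, -0.325313]
ρ-limits: (tanh -1.060981, tanh -0.325313) = (-0.786, -0.314)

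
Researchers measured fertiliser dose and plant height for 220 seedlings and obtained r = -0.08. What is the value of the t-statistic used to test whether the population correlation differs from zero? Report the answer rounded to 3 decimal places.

1 − r² = 1 − 0.0064 = 0.9936;  √(1−r²) = 0.996795
√(n−2) = √218 = 14.764823
t = r·√(n−2)/√(1−r²) = -0.08 · 14.764823 / 0.996795 = -1.185

-1.185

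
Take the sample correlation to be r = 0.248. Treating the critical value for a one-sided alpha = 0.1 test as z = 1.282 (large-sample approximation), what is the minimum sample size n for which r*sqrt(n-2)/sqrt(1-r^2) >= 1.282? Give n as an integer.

Need r·√(n−2)/√(1−r²) ≥ 1.282
√(n−2) ≥ 1.282·√(1−0.061504) / 0.248 = 1.282·0.968760 / 0.248 = 5.0079
n−2 ≥ 25.0791  ⇒  n ≥ 27.0791
Smallest integer n = 28

28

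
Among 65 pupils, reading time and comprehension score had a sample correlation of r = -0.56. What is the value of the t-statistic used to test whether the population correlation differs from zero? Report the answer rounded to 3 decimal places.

-5.365

1 − r² = 1 − 0.3136 = 0.6864;  √(1−r²) = 0.828493
√(n−2) = √63 = 7.937254
t = r·√(n−2)/√(1−r²) = -0.56 · 7.937254 / 0.828493 = -5.365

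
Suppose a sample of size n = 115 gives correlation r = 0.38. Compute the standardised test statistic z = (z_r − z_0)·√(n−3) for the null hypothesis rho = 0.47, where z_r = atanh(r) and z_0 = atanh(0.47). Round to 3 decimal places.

Fisher z: atanh(0.38) = 0.400060, atanh(0.47) = 0.510070
z = (z_r − z_0)·√(n−3) = (0.400060 − 0.510070)·√112 = -0.110010 · 10.583005 = -1.164

-1.164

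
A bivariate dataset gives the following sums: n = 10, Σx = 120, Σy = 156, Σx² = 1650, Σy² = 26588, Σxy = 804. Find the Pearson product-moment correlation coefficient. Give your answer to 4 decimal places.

Numerator: nΣxy − (Σx)(Σy) = 10·804 − (120)(156) = -10680
Denominator: √[(nΣx²−(Σx)²)(nΣy²−(Σy)²)]
  nΣx²−(Σx)² = 10·1650 − 14400 = 2100;  nΣy²−(Σy)² = 10·26588 − 24336 = 241544
  √(2100·241544) = √507242400 = 22522.0425
r = -10680 / 22522.0425 = -0.4742

-0.4742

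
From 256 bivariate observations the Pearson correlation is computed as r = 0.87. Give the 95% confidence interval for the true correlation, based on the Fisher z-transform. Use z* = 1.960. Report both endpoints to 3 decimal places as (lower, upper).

(0.837, 0.897)

z_r = atanh(0.87) = 1.333080;  SE = 1/√(n−3) = 1/√253 = 0.062869
z-limits: 1.333080 ± 1.960·0.062869 = 1.333080 ± 0.123223 = [1.209857, 1.456303]
ρ-limits: (tanh 1.209857, tanh 1.456303) = (0.837, 0.897)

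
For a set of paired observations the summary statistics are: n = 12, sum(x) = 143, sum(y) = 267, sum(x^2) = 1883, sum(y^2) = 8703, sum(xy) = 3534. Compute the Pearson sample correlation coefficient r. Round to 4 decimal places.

Numerator: nΣxy − (Σx)(Σy) = 12·3534 − (143)(267) = 4227
Denominator: √[(nΣx²−(Σx)²)(nΣy²−(Σy)²)]
  nΣx²−(Σx)² = 12·1883 − 20449 = 2147;  nΣy²−(Σy)² = 12·8703 − 71289 = 33147
  √(2147·33147) = √71166609 = 8436.0304
r = 4227 / 8436.0304 = 0.5011

0.5011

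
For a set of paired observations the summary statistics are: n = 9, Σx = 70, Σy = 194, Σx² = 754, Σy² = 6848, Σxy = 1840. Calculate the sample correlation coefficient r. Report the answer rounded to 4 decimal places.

0.4430

S_xy = nΣxy − ΣxΣy = 9·1840 − 70·194 = 16560 − 13580 = 2980
S_xx = nΣx² − (Σx)² = 9·754 − 70² = 6786 − 4900 = 1886
S_yy = nΣy² − (Σy)² = 9·6848 − 194² = 61632 − 37636 = 23996
r = S_xy / √(S_xx·S_yy) = 2980 / √(1886·23996) = 2980 / √45256456 = 2980 / 6727.2919 = 0.4430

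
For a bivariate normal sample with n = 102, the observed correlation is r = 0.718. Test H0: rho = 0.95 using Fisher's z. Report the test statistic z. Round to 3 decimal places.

Fisher z: atanh(0.718) = 0.903505, atanh(0.95) = 1.831781
z = (z_r − z_0)·√(n−3) = (0.903505 − 1.831781)·√99 = -0.928276 · 9.949874 = -9.236

-9.236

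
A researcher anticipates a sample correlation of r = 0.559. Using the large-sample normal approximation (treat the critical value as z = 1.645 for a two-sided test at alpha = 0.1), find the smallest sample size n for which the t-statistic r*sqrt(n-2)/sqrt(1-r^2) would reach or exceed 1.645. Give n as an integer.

8

r√(n−2)/√(1−r²) ≥ 1.645  ⇔  n−2 ≥ (1.645)²·(1−r²)/r²
(1−r²)/r² = (1−0.312481)/0.312481 = 2.2002
n ≥ 2 + 2.706025·2.2002 = 2 + 5.9538 = 7.9538
⌈7.9538⌉ = 8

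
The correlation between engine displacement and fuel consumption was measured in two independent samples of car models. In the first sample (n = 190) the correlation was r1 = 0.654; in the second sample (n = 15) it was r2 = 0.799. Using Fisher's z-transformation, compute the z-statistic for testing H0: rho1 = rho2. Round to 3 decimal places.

z1 = atanh(0.654) = 0.782257,  z2 = atanh(0.799) = 1.095841
SE = √(1/(n1−3) + 1/(n2−3)) = √(1/187 + 1/12) = √(0.0053476 + 0.0833333) = √0.0886809 = 0.297793
z = (z1 − z2)/SE = (0.782257 − 1.095841) / 0.297793 = -0.313584 / 0.297793 = -1.053

-1.053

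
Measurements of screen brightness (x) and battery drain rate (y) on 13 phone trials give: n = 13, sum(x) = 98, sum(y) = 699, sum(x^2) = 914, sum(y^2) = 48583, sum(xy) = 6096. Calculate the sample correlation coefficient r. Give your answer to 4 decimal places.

Numerator: nΣxy − (Σx)(Σy) = 13·6096 − (98)(699) = 10746
Denominator: √[(nΣx²−(Σx)²)(nΣy²−(Σy)²)]
  nΣx²−(Σx)² = 13·914 − 9604 = 2278;  nΣy²−(Σy)² = 13·48583 − 488601 = 142978
  √(2278·142978) = √325703884 = 18047.2680
r = 10746 / 18047.2680 = 0.5954

0.5954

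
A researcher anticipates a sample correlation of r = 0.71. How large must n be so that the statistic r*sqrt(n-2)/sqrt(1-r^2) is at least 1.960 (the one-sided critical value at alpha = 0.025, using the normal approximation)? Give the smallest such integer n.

Need r·√(n−2)/√(1−r²) ≥ 1.960
√(n−2) ≥ 1.960·√(1−0.5041) / 0.71 = 1.960·0.704202 / 0.71 = 1.9440
n−2 ≥ 3.7791  ⇒  n ≥ 5.7791
Smallest integer n = 6

6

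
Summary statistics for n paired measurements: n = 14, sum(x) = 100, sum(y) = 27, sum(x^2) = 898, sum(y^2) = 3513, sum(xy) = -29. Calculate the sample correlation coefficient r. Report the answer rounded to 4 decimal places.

-0.2782

S_xy = nΣxy − ΣxΣy = 14·(-29) − 100·27 = -406 − 2700 = -3106
S_xx = nΣx² − (Σx)² = 14·898 − 100² = 12572 − 10000 = 2572
S_yy = nΣy² − (Σy)² = 14·3513 − 27² = 49182 − 729 = 48453
r = S_xy / √(S_xx·S_yy) = -3106 / √(2572·48453) = -3106 / √124621116 = -3106 / 11163.3828 = -0.2782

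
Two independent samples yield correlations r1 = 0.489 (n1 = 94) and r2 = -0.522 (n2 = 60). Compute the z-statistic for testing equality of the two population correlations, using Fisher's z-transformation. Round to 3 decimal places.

6.594

Fisher z-transforms: z1 = atanh(0.489) = 0.534745, z2 = atanh(-0.522) = -0.579085; difference d = 1.113830
Var(d) = 1/91 + 1/57 = 0.0109890 + 0.0175439 = 0.0285329
z = d/√Var(d) = 1.113830 / √0.0285329 = 1.113830 / 0.168917 = 6.594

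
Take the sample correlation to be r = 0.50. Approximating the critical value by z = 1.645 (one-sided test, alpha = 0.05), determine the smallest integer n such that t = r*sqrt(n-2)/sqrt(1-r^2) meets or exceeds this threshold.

11

Need r·√(n−2)/√(1−r²) ≥ 1.645
√(n−2) ≥ 1.645·√(1−0.2500) / 0.50 = 1.645·0.866025 / 0.50 = 2.8492
n−2 ≥ 8.1179  ⇒  n ≥ 10.1179
Smallest integer n = 11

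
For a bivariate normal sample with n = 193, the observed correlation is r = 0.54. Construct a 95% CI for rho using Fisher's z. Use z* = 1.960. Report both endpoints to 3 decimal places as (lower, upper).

z_r = atanh(0.54) = 0.604156;  SE = 1/√(n−3) = 1/√190 = 0.072548
z-limits: 0.604156 ± 1.960·0.072548 = 0.604156 ± 0.142194 = [0.461962, 0.746350]
ρ-limits: (tanh 0.461962, tanh 0.746350) = (0.432, 0.633)

(0.432, 0.633)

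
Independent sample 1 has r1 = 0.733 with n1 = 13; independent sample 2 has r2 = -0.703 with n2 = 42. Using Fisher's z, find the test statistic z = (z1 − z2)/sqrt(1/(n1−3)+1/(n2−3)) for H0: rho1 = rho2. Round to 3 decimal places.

5.102

Fisher z-transforms: z1 = atanh(0.733) = 0.935180, z2 = atanh(-0.703) = -0.873207; difference d = 1.808387
Var(d) = 1/10 + 1/39 = 0.1000000 + 0.0256410 = 0.1256410
z = d/√Var(d) = 1.808387 / √0.1256410 = 1.808387 / 0.354459 = 5.102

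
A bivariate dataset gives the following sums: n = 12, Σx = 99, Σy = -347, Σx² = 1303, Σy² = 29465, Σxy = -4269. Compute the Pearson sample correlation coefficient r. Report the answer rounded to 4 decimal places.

-0.4575

Numerator: nΣxy − (Σx)(Σy) = 12·(-4269) − (99)(-347) = -16875
Denominator: √[(nΣx²−(Σx)²)(nΣy²−(Σy)²)]
  nΣx²−(Σx)² = 12·1303 − 9801 = 5835;  nΣy²−(Σy)² = 12·29465 − 120409 = 233171
  √(5835·233171) = √1360552785 = 36885.6718
r = -16875 / 36885.6718 = -0.4575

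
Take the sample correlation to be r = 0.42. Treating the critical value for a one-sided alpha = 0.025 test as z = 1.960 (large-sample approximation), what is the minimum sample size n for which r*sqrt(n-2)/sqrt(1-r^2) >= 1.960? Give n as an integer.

20

r√(n−2)/√(1−r²) ≥ 1.960  ⇔  n−2 ≥ (1.960)²·(1−r²)/r²
(1−r²)/r² = (1−0.1764)/0.1764 = 4.6689
n ≥ 2 + 3.8416·4.6689 = 2 + 17.9360 = 19.9360
⌈19.9360⌉ = 20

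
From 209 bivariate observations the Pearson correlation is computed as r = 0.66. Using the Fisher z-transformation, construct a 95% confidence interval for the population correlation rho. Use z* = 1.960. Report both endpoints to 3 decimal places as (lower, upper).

(0.576, 0.730)

Fisher z: z_r = atanh(r) = ½·ln((1+0.66)/(1−0.66)) = 0.792814
SE(z) = 1/√(n−3) = 1/√206 = 0.069673
95% ⇒ z* = 1.960; margin = 1.960·0.069673 = 0.136559
CI on z-scale: (0.656255, 0.929373)
Back-transform: tanh(0.656255) = 0.575866, tanh(0.929373) = 0.730301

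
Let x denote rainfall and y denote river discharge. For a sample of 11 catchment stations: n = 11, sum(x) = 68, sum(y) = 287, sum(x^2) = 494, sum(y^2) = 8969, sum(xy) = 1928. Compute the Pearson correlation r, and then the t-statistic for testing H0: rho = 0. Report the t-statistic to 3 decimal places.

Numerator: nΣxy − (Σx)(Σy) = 11·1928 − (68)(287) = 1692
Denominator: √[(nΣx²−(Σx)²)(nΣy²−(Σy)²)]
  nΣx²−(Σx)² = 11·494 − 4624 = 810;  nΣy²−(Σy)² = 11·8969 − 82369 = 16290
  √(810·16290) = √13194900 = 3632.4785
r = 1692 / 3632.4785 = 0.4658
t = r·√(n−2)/√(1−r²) = 0.4658·√9 / √(1−0.216970) = 1.397400 / 0.884890 = 1.579

1.579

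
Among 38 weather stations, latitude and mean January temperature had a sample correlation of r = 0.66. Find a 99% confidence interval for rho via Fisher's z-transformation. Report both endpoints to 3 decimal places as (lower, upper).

(0.343, 0.842)

z_r = atanh(0.66) = 0.792814;  SE = 1/√(n−3) = 1/√35 = 0.169031
z-limits: 0.792814 ± 2.576·0.169031 = 0.792814 ± 0.435424 = [0.357390, 1.228238]
ρ-limits: (tanh 0.357390, tanh 1.228238) = (0.343, 0.842)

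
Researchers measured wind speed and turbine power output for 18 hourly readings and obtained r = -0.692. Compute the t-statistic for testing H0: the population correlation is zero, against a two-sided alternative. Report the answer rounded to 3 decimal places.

-3.834

1 − r² = 1 − 0.478864 = 0.521136;  √(1−r²) = 0.721897
√(n−2) = √16 = 4.000000
t = r·√(n−2)/√(1−r²) = -0.692 · 4.000000 / 0.721897 = -3.834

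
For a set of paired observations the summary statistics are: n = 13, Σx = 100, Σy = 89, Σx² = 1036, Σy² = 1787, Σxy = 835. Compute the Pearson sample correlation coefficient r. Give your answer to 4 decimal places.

Numerator: nΣxy − (Σx)(Σy) = 13·835 − (100)(89) = 1955
Denominator: √[(nΣx²−(Σx)²)(nΣy²−(Σy)²)]
  nΣx²−(Σx)² = 13·1036 − 10000 = 3468;  nΣy²−(Σy)² = 13·1787 − 7921 = 15310
  √(3468·15310) = √53095080 = 7286.6371
r = 1955 / 7286.6371 = 0.2683

0.2683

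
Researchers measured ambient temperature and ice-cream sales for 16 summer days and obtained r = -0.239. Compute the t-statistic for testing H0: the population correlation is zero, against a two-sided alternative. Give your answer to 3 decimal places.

t = r·√(n−2) / √(1−r²) with r = -0.239, n = 16
  = -0.239·√14 / √(1 − 0.057121)
  = -0.239·3.741657 / 0.971020
  = -0.894256 / 0.971020 = -0.921

-0.921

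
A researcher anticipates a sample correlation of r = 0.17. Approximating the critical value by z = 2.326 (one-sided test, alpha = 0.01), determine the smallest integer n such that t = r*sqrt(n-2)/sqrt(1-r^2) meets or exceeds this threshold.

184

r√(n−2)/√(1−r²) ≥ 2.326  ⇔  n−2 ≥ (2.326)²·(1−r²)/r²
(1−r²)/r² = (1−0.0289)/0.0289 = 33.6021
n ≥ 2 + 5.410276·33.6021 = 2 + 181.7966 = 183.7966
⌈183.7966⌉ = 184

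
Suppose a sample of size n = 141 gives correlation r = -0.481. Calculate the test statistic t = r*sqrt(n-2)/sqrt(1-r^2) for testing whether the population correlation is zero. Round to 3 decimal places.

-6.468

1 − r² = 1 − 0.231361 = 0.768639;  √(1−r²) = 0.876721
√(n−2) = √139 = 11.789826
t = r·√(n−2)/√(1−r²) = -0.481 · 11.789826 / 0.876721 = -6.468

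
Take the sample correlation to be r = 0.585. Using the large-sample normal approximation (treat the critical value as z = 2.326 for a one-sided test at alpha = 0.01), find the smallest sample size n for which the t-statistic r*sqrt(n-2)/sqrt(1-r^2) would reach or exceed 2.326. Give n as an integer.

Need r·√(n−2)/√(1−r²) ≥ 2.326
√(n−2) ≥ 2.326·√(1−0.342225) / 0.585 = 2.326·0.811033 / 0.585 = 3.2247
n−2 ≥ 10.3987  ⇒  n ≥ 12.3987
Smallest integer n = 13

13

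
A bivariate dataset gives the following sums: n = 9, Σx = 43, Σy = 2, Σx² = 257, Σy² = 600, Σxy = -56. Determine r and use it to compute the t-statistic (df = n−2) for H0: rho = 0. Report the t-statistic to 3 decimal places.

-1.063

Numerator: nΣxy − (Σx)(Σy) = 9·(-56) − (43)(2) = -590
Denominator: √[(nΣx²−(Σx)²)(nΣy²−(Σy)²)]
  nΣx²−(Σx)² = 9·257 − 1849 = 464;  nΣy²−(Σy)² = 9·600 − 4 = 5396
  √(464·5396) = √2503744 = 1582.3223
r = -590 / 1582.3223 = -0.3729
t = r·√(n−2)/√(1−r²) = -0.3729·√7 / √(1−0.139054) = -0.986601 / 0.927872 = -1.063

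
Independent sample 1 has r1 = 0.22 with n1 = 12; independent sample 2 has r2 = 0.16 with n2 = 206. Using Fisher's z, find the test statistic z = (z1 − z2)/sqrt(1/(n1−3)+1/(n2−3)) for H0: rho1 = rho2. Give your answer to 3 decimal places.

0.183

Fisher z-transforms: z1 = atanh(0.22) = 0.223656, z2 = atanh(0.16) = 0.161387; difference d = 0.062269
Var(d) = 1/9 + 1/203 = 0.1111111 + 0.0049261 = 0.1160372
z = d/√Var(d) = 0.062269 / √0.1160372 = 0.062269 / 0.340642 = 0.183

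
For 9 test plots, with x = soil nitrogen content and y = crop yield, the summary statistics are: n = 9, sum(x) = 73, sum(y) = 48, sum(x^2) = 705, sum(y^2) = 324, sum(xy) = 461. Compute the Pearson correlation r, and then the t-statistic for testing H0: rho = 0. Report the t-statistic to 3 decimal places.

S_xy = nΣxy − ΣxΣy = 9·461 − 73·48 = 4149 − 3504 = 645
S_xx = nΣx² − (Σx)² = 9·705 − 73² = 6345 − 5329 = 1016
S_yy = nΣy² − (Σy)² = 9·324 − 48² = 2916 − 2304 = 612
r = S_xy / √(S_xx·S_yy) = 645 / √(1016·612) = 645 / √621792 = 645 / 788.5379 = 0.8180
t = r·√(n−2)/√(1−r²) = 0.8180·√7 / √(1−0.669124) = 2.164225 / 0.575218 = 3.762

3.762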